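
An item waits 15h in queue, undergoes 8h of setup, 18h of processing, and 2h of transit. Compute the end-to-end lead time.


Lead time = queue + setup + processing + transit
= 15 + 8 + 18 + 2
= 43 hours


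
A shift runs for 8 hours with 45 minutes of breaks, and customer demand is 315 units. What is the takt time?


Available = 8×60 - 45 = 435 min
Takt time = 435 / 315
= 1.38 min/unit


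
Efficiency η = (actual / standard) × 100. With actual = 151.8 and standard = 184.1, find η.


Efficiency = (actual / standard) × 100
= (151.8 / 184.1) × 100
= 82.5%


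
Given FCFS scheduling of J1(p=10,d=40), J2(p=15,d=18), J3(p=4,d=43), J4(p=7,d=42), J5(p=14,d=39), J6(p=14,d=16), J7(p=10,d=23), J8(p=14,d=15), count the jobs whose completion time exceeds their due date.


Completion vs due date:
  J1: C=10, d=40 → on time
  J2: C=25, d=18 → TARDY
  J3: C=29, d=43 → on time
  J4: C=36, d=42 → on time
  J5: C=50, d=39 → TARDY
  J6: C=64, d=16 → TARDY
  J7: C=74, d=23 → TARDY
  J8: C=88, d=15 → TARDY
Tardy jobs: J2, J5, J6, J7, J8
Count = 5


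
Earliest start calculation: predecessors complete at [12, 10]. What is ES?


ES = max of all predecessor completion times
Predecessors: [12, 10]
ES = max(12, 10)
= 12


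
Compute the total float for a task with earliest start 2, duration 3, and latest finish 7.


EF = ES + duration = 2 + 3 = 5
LS = LF - duration = 7 - 3 = 4
Total Float = LF - EF = 7 - 5
(or LS - ES = 4 - 2)
= 2


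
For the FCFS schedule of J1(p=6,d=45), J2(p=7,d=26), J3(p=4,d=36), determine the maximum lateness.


Lateness per job (L = C - d):
  J1: C=6, d=45, L=-39
  J2: C=13, d=26, L=-13
  J3: C=17, d=36, L=-19
Lmax = max(-39, -13, -19)
= -13


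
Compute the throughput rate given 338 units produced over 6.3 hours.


Throughput = units / time
= 338 / 6.3
= 53.7 units/hour


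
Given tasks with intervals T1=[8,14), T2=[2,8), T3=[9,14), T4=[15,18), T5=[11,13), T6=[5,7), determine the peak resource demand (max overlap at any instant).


Check each time point for overlaps:
  t=11: 3 tasks active (T1, T3, T5)
Max concurrent = 3


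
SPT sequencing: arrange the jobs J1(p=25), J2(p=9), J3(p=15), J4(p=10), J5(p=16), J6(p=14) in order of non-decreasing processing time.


SPT: sort by shortest processing time
  J2: p=9
  J4: p=10
  J6: p=14
  J3: p=15
  J5: p=16
  J1: p=25
Order: J2 → J4 → J6 → J3 → J5 → J1


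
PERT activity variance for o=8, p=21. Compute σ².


σ² = ((p - o) / 6)² = (p - o)² / 36
= (21 - 8)² / 36
= 13² / 36
= 169 / 36
= 4.6944


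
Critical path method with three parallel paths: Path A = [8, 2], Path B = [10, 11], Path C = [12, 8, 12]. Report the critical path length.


Path A: 8 + 2 = 10
Path B: 10 + 11 = 21
Path C: 12 + 8 + 12 = 32
Critical path = longest = max(10, 21, 32)
= 32 (Path C)


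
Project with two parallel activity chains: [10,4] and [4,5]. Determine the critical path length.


Path A: 10 + 4 = 14
Path B: 4 + 5 = 9
Critical path = longest = max(14, 9)
= 14 (Path A)


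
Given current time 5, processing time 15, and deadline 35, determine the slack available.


Slack = due - current_time - processing
= 35 - 5 - 15
= 15


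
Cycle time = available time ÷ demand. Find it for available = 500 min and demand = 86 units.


Cycle time = available time / demand
= 500 / 86
= 5.81 min/unit


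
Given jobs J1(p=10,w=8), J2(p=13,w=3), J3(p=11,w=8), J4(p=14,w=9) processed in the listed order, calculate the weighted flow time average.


Completion times:
  J1: C=10, w×C=8×10=80
  J2: C=23, w×C=3×23=69
  J3: C=34, w×C=8×34=272
  J4: C=48, w×C=9×48=432
Sum w×C = 853
Sum w = 28
Weighted avg = 853/28
= 30.46


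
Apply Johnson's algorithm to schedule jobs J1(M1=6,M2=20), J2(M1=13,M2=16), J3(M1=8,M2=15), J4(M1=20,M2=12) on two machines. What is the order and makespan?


Johnson's rule:
Group 1 (M1≤M2, sort by M1): ['J1', 'J3', 'J2']
Group 2 (M1>M2, sort desc M2): ['J4']
Sequence: J1 → J3 → J2 → J4
Makespan calculation:
  J1: M1 done=6, M2 done=26
  J3: M1 done=14, M2 done=41
  J2: M1 done=27, M2 done=57
  J4: M1 done=47, M2 done=69
= Sequence: J1 → J3 → J2 → J4, Makespan: 69


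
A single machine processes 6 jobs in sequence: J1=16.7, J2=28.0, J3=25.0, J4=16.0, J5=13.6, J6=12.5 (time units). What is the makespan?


Sequential makespan: sum all processing times
= 16.7 + 28.0 + 25.0 + 16.0 + 13.6 + 12.5
= 111.8 time units


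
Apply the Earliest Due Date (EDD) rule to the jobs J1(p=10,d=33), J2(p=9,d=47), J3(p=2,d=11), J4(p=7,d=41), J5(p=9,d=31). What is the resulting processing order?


EDD: sort by earliest due date
  J3: d=11, p=2
  J5: d=31, p=9
  J1: d=33, p=10
  J4: d=41, p=7
  J2: d=47, p=9
Order: J3 → J5 → J1 → J4 → J2


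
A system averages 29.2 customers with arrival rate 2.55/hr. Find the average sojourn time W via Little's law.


Little's law: L = λW → W = L / λ
= 29.2 / 2.55
= 11.45 hours


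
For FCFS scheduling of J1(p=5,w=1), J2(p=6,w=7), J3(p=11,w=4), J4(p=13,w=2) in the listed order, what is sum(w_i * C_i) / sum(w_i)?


Completion times:
  J1: C=5, w×C=1×5=5
  J2: C=11, w×C=7×11=77
  J3: C=22, w×C=4×22=88
  J4: C=35, w×C=2×35=70
Sum w×C = 240
Sum w = 14
Weighted avg = 240/14
= 17.14


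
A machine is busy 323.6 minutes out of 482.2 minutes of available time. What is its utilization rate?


Utilization = busy / total × 100
= 323.6 / 482.2 × 100
= 67.1%


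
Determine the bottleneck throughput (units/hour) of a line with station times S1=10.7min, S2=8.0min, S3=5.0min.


Bottleneck = longest station time
Station times: [10.7, 8.0, 5.0]
Max = 10.7 min
Rate = 60 / 10.7
= 5.61 units/hour (bottleneck: 10.7min)


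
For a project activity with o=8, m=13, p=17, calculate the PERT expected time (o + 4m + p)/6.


te = (o + 4m + p) / 6
= (8 + 4×13 + 17) / 6
= (8 + 52 + 17) / 6
= 77 / 6
= 12.83


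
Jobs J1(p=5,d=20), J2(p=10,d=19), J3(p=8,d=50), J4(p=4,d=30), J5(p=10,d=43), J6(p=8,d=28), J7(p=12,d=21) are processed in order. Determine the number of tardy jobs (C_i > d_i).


Completion vs due date:
  J1: C=5, d=20 → on time
  J2: C=15, d=19 → on time
  J3: C=23, d=50 → on time
  J4: C=27, d=30 → on time
  J5: C=37, d=43 → on time
  J6: C=45, d=28 → TARDY
  J7: C=57, d=21 → TARDY
Tardy jobs: J6, J7
Count = 2


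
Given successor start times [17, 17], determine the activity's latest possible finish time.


LF = min of all successor start times
Successors start at: [17, 17]
LF = min(17, 17)
= 17


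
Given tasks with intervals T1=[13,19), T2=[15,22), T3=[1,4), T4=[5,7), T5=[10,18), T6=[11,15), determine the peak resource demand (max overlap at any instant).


Check each time point for overlaps:
  t=13: 3 tasks active (T1, T5, T6)
Max concurrent = 3


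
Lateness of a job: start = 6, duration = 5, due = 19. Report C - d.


Completion = 6 + 5 = 11
Lateness = C - d = 11 - 19
= -8


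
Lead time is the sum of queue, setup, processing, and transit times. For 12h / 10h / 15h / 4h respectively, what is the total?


Lead time = queue + setup + processing + transit
= 12 + 10 + 15 + 4
= 41 hours


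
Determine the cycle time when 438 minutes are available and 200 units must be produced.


Cycle time = available time / demand
= 438 / 200
= 2.19 min/unit


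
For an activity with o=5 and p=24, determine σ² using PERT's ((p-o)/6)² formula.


σ² = ((p - o) / 6)² = (p - o)² / 36
= (24 - 5)² / 36
= 19² / 36
= 361 / 36
= 10.0278


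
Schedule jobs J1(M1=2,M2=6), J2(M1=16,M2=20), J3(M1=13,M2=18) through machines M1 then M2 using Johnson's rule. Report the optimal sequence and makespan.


Johnson's rule:
Group 1 (M1≤M2, sort by M1): ['J1', 'J3', 'J2']
Group 2 (M1>M2, sort desc M2): []
Sequence: J1 → J3 → J2
Makespan calculation:
  J1: M1 done=2, M2 done=8
  J3: M1 done=15, M2 done=33
  J2: M1 done=31, M2 done=53
= Sequence: J1 → J3 → J2, Makespan: 53


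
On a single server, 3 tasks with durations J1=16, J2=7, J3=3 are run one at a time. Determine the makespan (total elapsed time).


Sequential makespan: sum all processing times
= 16 + 7 + 3
= 26 time units


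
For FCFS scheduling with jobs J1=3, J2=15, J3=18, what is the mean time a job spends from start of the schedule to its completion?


Completion times:
  J1: completes at 3
  J2: completes at 18
  J3: completes at 36
Sum = 57
Average = 57/3
= 19.00


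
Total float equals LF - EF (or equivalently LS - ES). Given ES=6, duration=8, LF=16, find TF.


EF = ES + duration = 6 + 8 = 14
LS = LF - duration = 16 - 8 = 8
Total Float = LF - EF = 16 - 14
(or LS - ES = 8 - 6)
= 2


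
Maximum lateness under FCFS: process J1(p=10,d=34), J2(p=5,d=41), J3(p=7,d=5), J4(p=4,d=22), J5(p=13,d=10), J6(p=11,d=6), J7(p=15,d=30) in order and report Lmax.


Lateness per job (L = C - d):
  J1: C=10, d=34, L=-24
  J2: C=15, d=41, L=-26
  J3: C=22, d=5, L=17
  J4: C=26, d=22, L=4
  J5: C=39, d=10, L=29
  J6: C=50, d=6, L=44
  J7: C=65, d=30, L=35
Lmax = max(-24, -26, 17, 4, 29, 44, 35)
= 44


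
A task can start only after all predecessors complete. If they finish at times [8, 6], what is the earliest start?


ES = max of all predecessor completion times
Predecessors: [8, 6]
ES = max(8, 6)
= 8


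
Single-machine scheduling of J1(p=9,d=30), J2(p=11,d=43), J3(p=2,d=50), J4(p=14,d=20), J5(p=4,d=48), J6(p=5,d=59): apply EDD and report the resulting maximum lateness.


EDD order: J4 → J1 → J2 → J5 → J3 → J6
Completion and lateness:
  J4: C=14, d=20, L=14-20=-6
  J1: C=23, d=30, L=23-30=-7
  J2: C=34, d=43, L=34-43=-9
  J5: C=38, d=48, L=38-48=-10
  J3: C=40, d=50, L=40-50=-10
  J6: C=45, d=59, L=45-59=-14
Lmax = max(-6, -7, -9, -10, -10, -14)
= -6


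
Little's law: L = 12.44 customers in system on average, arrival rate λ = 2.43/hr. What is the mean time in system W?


Little's law: L = λW → W = L / λ
= 12.44 / 2.43
= 5.12 hours


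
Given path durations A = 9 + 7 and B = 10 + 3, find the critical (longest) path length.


Path A: 9 + 7 = 16
Path B: 10 + 3 = 13
Critical path = longest = max(16, 13)
= 16 (Path A)


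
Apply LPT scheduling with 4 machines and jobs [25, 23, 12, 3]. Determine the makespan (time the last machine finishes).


Jobs (LPT sorted): [25, 23, 12, 3]
Machines: 4
  J=25 → Machine 1 (load: 0+25=25)
  J=23 → Machine 2 (load: 0+23=23)
  J=12 → Machine 3 (load: 0+12=12)
  J=3 → Machine 4 (load: 0+3=3)
Machine loads: [25, 23, 12, 3]
Makespan = max = 25 time units


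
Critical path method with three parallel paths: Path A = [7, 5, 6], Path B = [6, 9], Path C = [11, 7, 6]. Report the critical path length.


Path A: 7 + 5 + 6 = 18
Path B: 6 + 9 = 15
Path C: 11 + 7 + 6 = 24
Critical path = longest = max(18, 15, 24)
= 24 (Path C)


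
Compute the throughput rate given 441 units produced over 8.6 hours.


Throughput = units / time
= 441 / 8.6
= 51.3 units/hour


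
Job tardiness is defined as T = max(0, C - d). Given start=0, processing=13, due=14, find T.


Completion = start + processing = 0 + 13 = 13
Tardiness = max(0, C - d) = max(0, 13 - 14)
= max(0, -1)
= 0


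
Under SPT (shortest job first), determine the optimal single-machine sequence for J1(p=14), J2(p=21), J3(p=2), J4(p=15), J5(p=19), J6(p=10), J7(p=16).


SPT: sort by shortest processing time
  J3: p=2
  J6: p=10
  J1: p=14
  J4: p=15
  J7: p=16
  J5: p=19
  J2: p=21
Order: J3 → J6 → J1 → J4 → J7 → J5 → J2


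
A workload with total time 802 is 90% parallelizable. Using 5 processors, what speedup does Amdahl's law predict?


Amdahl's law: T_p = T × ((1-p) + p/N)
= 802 × ((1-0.9) + 0.9/5)
= 802 × (0.10 + 0.1800)
= 802 × 0.2800
= 224.56
Speedup = 802/224.56
= 3.57×


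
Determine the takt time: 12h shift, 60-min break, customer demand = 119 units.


Available = 12×60 - 60 = 660 min
Takt time = 660 / 119
= 5.55 min/unit


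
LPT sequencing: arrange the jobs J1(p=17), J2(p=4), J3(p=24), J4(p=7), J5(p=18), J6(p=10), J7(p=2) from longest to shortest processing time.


LPT: sort by longest processing time first
  J3: p=24
  J5: p=18
  J1: p=17
  J6: p=10
  J4: p=7
  J2: p=4
  J7: p=2
Order: J3 → J5 → J1 → J6 → J4 → J2 → J7


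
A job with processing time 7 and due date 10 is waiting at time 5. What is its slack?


Slack = due - current_time - processing
= 10 - 5 - 7
= -2


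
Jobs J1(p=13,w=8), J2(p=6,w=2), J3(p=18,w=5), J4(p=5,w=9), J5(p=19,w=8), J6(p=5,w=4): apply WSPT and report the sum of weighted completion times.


WSPT order (by p/w): J4 → J6 → J1 → J5 → J2 → J3
  J4: C=5, w·C=9×5=45
  J6: C=10, w·C=4×10=40
  J1: C=23, w·C=8×23=184
  J5: C=42, w·C=8×42=336
  J2: C=48, w·C=2×48=96
  J3: C=66, w·C=5×66=330
Σ w·C = 1031
= 1031


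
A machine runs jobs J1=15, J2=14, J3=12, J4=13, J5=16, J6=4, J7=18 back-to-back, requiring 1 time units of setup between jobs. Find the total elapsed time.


Makespan = Σ processing + (n-1) × setup
= (15 + 14 + 12 + 13 + 16 + 4 + 18) + (7-1)×1
= 92 + 6
= 98 time units


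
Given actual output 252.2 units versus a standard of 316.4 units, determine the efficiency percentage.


Efficiency = (actual / standard) × 100
= (252.2 / 316.4) × 100
= 79.7%


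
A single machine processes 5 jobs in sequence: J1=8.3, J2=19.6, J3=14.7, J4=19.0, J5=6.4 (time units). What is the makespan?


Sequential makespan: sum all processing times
= 8.3 + 19.6 + 14.7 + 19.0 + 6.4
= 68.0 time units


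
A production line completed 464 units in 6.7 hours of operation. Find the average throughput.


Throughput = units / time
= 464 / 6.7
= 69.3 units/hour


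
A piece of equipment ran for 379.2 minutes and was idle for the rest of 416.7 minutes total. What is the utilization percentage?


Utilization = busy / total × 100
= 379.2 / 416.7 × 100
= 91.0%


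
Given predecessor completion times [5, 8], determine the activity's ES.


ES = max of all predecessor completion times
Predecessors: [5, 8]
ES = max(5, 8)
= 8


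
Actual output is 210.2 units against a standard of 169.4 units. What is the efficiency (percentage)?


Efficiency = (actual / standard) × 100
= (210.2 / 169.4) × 100
= 124.1%


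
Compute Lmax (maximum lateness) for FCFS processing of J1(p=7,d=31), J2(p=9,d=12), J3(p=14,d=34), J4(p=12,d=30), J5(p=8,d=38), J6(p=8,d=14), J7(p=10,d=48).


Lateness per job (L = C - d):
  J1: C=7, d=31, L=-24
  J2: C=16, d=12, L=4
  J3: C=30, d=34, L=-4
  J4: C=42, d=30, L=12
  J5: C=50, d=38, L=12
  J6: C=58, d=14, L=44
  J7: C=68, d=48, L=20
Lmax = max(-24, 4, -4, 12, 12, 44, 20)
= 44


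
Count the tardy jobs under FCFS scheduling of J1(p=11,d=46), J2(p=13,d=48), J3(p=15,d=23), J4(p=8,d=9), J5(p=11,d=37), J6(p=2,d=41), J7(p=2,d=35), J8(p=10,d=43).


Completion vs due date:
  J1: C=11, d=46 → on time
  J2: C=24, d=48 → on time
  J3: C=39, d=23 → TARDY
  J4: C=47, d=9 → TARDY
  J5: C=58, d=37 → TARDY
  J6: C=60, d=41 → TARDY
  J7: C=62, d=35 → TARDY
  J8: C=72, d=43 → TARDY
Tardy jobs: J3, J4, J5, J6, J7, J8
Count = 6


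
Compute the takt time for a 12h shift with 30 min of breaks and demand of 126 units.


Available = 12×60 - 30 = 690 min
Takt time = 690 / 126
= 5.48 min/unit


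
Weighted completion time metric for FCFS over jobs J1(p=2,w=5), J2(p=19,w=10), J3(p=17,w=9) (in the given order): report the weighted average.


Completion times:
  J1: C=2, w×C=5×2=10
  J2: C=21, w×C=10×21=210
  J3: C=38, w×C=9×38=342
Sum w×C = 562
Sum w = 24
Weighted avg = 562/24
= 23.42


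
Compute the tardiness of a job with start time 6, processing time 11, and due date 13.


Completion = start + processing = 6 + 11 = 17
Tardiness = max(0, C - d) = max(0, 17 - 13)
= max(0, 4)
= 4


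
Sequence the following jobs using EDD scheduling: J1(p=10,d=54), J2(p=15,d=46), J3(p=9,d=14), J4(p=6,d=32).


EDD: sort by earliest due date
  J3: d=14, p=9
  J4: d=32, p=6
  J2: d=46, p=15
  J1: d=54, p=10
Order: J3 → J4 → J2 → J1


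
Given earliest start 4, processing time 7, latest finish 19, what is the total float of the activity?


EF = ES + duration = 4 + 7 = 11
LS = LF - duration = 19 - 7 = 12
Total Float = LF - EF = 19 - 11
(or LS - ES = 12 - 4)
= 8


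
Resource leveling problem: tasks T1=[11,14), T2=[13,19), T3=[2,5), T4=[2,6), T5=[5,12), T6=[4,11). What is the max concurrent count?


Check each time point for overlaps:
  t=4: 3 tasks active (T3, T4, T6)
Max concurrent = 3


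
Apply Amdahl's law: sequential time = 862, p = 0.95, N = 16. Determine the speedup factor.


Amdahl's law: T_p = T × ((1-p) + p/N)
= 862 × ((1-0.95) + 0.95/16)
= 862 × (0.05 + 0.0594)
= 862 × 0.1094
= 94.28
Speedup = 862/94.28
= 9.14×


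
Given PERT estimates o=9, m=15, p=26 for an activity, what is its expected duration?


te = (o + 4m + p) / 6
= (9 + 4×15 + 26) / 6
= (9 + 60 + 26) / 6
= 95 / 6
= 15.83


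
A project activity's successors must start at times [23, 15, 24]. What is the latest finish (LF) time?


LF = min of all successor start times
Successors start at: [23, 15, 24]
LF = min(23, 15, 24)
= 15


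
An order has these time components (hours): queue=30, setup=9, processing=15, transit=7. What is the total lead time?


Lead time = queue + setup + processing + transit
= 30 + 9 + 15 + 7
= 61 hours


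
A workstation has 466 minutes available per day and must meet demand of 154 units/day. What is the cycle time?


Cycle time = available time / demand
= 466 / 154
= 3.03 min/unit


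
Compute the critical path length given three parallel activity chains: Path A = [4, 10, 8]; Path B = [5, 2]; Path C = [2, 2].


Path A: 4 + 10 + 8 = 22
Path B: 5 + 2 = 7
Path C: 2 + 2 = 4
Critical path = longest = max(22, 7, 4)
= 22 (Path A)


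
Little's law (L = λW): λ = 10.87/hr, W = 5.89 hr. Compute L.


Little's law: L = λ × W
= 10.87 × 5.89
= 64.02


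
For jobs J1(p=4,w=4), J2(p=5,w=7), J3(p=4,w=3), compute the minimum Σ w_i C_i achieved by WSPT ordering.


WSPT order (by p/w): J2 → J1 → J3
  J2: C=5, w·C=7×5=35
  J1: C=9, w·C=4×9=36
  J3: C=13, w·C=3×13=39
Σ w·C = 110
= 110


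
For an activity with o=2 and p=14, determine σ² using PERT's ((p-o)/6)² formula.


σ² = ((p - o) / 6)² = (p - o)² / 36
= (14 - 2)² / 36
= 12² / 36
= 144 / 36
= 4.0000


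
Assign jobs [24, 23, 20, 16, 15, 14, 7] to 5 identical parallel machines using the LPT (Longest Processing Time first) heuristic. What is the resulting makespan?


Jobs (LPT sorted): [24, 23, 20, 16, 15, 14, 7]
Machines: 5
  J=24 → Machine 1 (load: 0+24=24)
  J=23 → Machine 2 (load: 0+23=23)
  J=20 → Machine 3 (load: 0+20=20)
  J=16 → Machine 4 (load: 0+16=16)
  J=15 → Machine 5 (load: 0+15=15)
  J=14 → Machine 5 (load: 15+14=29)
  J=7 → Machine 4 (load: 16+7=23)
Machine loads: [24, 23, 20, 23, 29]
Makespan = max = 29 time units


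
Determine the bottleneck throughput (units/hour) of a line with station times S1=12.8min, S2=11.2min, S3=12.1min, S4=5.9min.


Bottleneck = longest station time
Station times: [12.8, 11.2, 12.1, 5.9]
Max = 12.8 min
Rate = 60 / 12.8
= 4.69 units/hour (bottleneck: 12.8min)


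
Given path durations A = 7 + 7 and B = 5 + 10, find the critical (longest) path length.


Path A: 7 + 7 = 14
Path B: 5 + 10 = 15
Critical path = longest = max(14, 15)
= 15 (Path B)


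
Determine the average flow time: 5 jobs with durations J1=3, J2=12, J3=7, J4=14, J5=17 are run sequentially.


Completion times:
  J1: completes at 3
  J2: completes at 15
  J3: completes at 22
  J4: completes at 36
  J5: completes at 53
Sum = 129
Average = 129/5
= 25.80


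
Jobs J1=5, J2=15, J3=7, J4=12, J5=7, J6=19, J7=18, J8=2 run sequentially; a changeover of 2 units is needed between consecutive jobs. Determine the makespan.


Makespan = Σ processing + (n-1) × setup
= (5 + 15 + 7 + 12 + 7 + 19 + 18 + 2) + (8-1)×2
= 85 + 14
= 99 time units


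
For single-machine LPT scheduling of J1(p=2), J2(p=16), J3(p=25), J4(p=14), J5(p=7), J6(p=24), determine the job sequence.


LPT: sort by longest processing time first
  J3: p=25
  J6: p=24
  J2: p=16
  J4: p=14
  J5: p=7
  J1: p=2
Order: J3 → J6 → J2 → J4 → J5 → J1


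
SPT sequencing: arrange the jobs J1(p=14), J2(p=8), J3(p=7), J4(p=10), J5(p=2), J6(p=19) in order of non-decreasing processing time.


SPT: sort by shortest processing time
  J5: p=2
  J3: p=7
  J2: p=8
  J4: p=10
  J1: p=14
  J6: p=19
Order: J5 → J3 → J2 → J4 → J1 → J6


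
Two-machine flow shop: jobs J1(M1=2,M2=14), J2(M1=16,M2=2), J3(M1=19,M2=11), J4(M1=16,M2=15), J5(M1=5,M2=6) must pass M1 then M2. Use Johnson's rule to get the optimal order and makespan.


Johnson's rule:
Group 1 (M1≤M2, sort by M1): ['J1', 'J5']
Group 2 (M1>M2, sort desc M2): ['J4', 'J3', 'J2']
Sequence: J1 → J5 → J4 → J3 → J2
Makespan calculation:
  J1: M1 done=2, M2 done=16
  J5: M1 done=7, M2 done=22
  J4: M1 done=23, M2 done=38
  J3: M1 done=42, M2 done=53
  J2: M1 done=58, M2 done=60
= Sequence: J1 → J5 → J4 → J3 → J2, Makespan: 60


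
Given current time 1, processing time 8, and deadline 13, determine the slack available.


Slack = due - current_time - processing
= 13 - 1 - 8
= 4


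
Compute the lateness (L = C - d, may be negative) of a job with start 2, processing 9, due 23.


Completion = 2 + 9 = 11
Lateness = C - d = 11 - 23
= -12


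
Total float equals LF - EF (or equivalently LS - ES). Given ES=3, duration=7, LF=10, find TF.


EF = ES + duration = 3 + 7 = 10
LS = LF - duration = 10 - 7 = 3
Total Float = LF - EF = 10 - 10
(or LS - ES = 3 - 3)
= 0


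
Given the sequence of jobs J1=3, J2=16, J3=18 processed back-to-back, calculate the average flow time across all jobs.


Completion times:
  J1: completes at 3
  J2: completes at 19
  J3: completes at 37
Sum = 59
Average = 59/3
= 19.67


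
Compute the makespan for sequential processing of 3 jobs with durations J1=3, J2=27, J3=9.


Sequential makespan: sum all processing times
= 3 + 27 + 9
= 39 time units


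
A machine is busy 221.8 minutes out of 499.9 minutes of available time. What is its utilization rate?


Utilization = busy / total × 100
= 221.8 / 499.9 × 100
= 44.4%


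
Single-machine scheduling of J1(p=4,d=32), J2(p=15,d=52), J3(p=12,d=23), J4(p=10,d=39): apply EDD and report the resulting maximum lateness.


EDD order: J3 → J1 → J4 → J2
Completion and lateness:
  J3: C=12, d=23, L=12-23=-11
  J1: C=16, d=32, L=16-32=-16
  J4: C=26, d=39, L=26-39=-13
  J2: C=41, d=52, L=41-52=-11
Lmax = max(-11, -16, -13, -11)
= -11


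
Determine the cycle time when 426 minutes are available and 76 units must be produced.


Cycle time = available time / demand
= 426 / 76
= 5.61 min/unit


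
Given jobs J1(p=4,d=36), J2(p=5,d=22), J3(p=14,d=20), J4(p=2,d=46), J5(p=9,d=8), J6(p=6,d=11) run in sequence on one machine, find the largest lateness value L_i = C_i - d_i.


Lateness per job (L = C - d):
  J1: C=4, d=36, L=-32
  J2: C=9, d=22, L=-13
  J3: C=23, d=20, L=3
  J4: C=25, d=46, L=-21
  J5: C=34, d=8, L=26
  J6: C=40, d=11, L=29
Lmax = max(-32, -13, 3, -21, 26, 29)
= 29


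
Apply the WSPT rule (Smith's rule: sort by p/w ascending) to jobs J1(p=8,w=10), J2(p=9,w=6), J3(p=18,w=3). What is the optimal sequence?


WSPT (Smith's rule): sort by p/w ascending
  J1: p/w = 8/10 = 0.800
  J2: p/w = 9/6 = 1.500
  J3: p/w = 18/3 = 6.000
Order: J1 → J2 → J3


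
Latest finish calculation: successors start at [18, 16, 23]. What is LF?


LF = min of all successor start times
Successors start at: [18, 16, 23]
LF = min(18, 16, 23)
= 16


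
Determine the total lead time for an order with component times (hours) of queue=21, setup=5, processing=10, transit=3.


Lead time = queue + setup + processing + transit
= 21 + 5 + 10 + 3
= 39 hours


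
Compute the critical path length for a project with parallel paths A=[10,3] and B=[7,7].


Path A: 10 + 3 = 13
Path B: 7 + 7 = 14
Critical path = longest = max(13, 14)
= 14 (Path B)


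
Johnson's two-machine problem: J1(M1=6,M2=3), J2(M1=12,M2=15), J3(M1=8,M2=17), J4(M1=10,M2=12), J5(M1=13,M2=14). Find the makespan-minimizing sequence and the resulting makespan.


Johnson's rule:
Group 1 (M1≤M2, sort by M1): ['J3', 'J4', 'J2', 'J5']
Group 2 (M1>M2, sort desc M2): ['J1']
Sequence: J3 → J4 → J2 → J5 → J1
Makespan calculation:
  J3: M1 done=8, M2 done=25
  J4: M1 done=18, M2 done=37
  J2: M1 done=30, M2 done=52
  J5: M1 done=43, M2 done=66
  J1: M1 done=49, M2 done=69
= Sequence: J3 → J4 → J2 → J5 → J1, Makespan: 69


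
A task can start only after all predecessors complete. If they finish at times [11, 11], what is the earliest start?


ES = max of all predecessor completion times
Predecessors: [11, 11]
ES = max(11, 11)
= 11


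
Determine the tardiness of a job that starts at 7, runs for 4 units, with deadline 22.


Completion = start + processing = 7 + 4 = 11
Tardiness = max(0, C - d) = max(0, 11 - 22)
= max(0, -11)
= 0


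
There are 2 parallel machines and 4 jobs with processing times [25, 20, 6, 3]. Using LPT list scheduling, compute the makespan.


Jobs (LPT sorted): [25, 20, 6, 3]
Machines: 2
  J=25 → Machine 1 (load: 0+25=25)
  J=20 → Machine 2 (load: 0+20=20)
  J=6 → Machine 2 (load: 20+6=26)
  J=3 → Machine 1 (load: 25+3=28)
Machine loads: [28, 26]
Makespan = max = 28 time units


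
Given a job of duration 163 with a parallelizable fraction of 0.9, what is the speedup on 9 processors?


Amdahl's law: T_p = T × ((1-p) + p/N)
= 163 × ((1-0.9) + 0.9/9)
= 163 × (0.10 + 0.1000)
= 163 × 0.2000
= 32.60
Speedup = 163/32.60
= 5.00×


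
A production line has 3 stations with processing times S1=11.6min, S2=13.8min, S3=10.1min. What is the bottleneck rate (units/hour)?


Bottleneck = longest station time
Station times: [11.6, 13.8, 10.1]
Max = 13.8 min
Rate = 60 / 13.8
= 4.35 units/hour (bottleneck: 13.8min)


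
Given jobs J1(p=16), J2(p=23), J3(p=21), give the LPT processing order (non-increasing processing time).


LPT: sort by longest processing time first
  J2: p=23
  J3: p=21
  J1: p=16
Order: J2 → J3 → J1


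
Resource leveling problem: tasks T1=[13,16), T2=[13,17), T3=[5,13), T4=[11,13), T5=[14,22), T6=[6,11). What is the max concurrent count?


Check each time point for overlaps:
  t=14: 3 tasks active (T1, T2, T5)
Max concurrent = 3


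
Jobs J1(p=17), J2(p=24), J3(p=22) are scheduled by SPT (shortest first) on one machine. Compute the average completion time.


SPT order: J1 → J3 → J2
Completion times:
  J1: C=17
  J3: C=39
  J2: C=63
Sum = 119, n = 3
Mean flow = 119/3
= 39.67


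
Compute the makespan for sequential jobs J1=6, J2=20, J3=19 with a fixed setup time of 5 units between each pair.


Makespan = Σ processing + (n-1) × setup
= (6 + 20 + 19) + (3-1)×5
= 45 + 10
= 55 time units


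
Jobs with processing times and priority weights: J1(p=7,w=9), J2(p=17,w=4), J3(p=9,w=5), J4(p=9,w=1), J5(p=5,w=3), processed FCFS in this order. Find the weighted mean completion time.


Completion times:
  J1: C=7, w×C=9×7=63
  J2: C=24, w×C=4×24=96
  J3: C=33, w×C=5×33=165
  J4: C=42, w×C=1×42=42
  J5: C=47, w×C=3×47=141
Sum w×C = 507
Sum w = 22
Weighted avg = 507/22
= 23.05


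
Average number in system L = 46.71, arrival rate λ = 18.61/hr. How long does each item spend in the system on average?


Little's law: L = λW → W = L / λ
= 46.71 / 18.61
= 2.51 hours


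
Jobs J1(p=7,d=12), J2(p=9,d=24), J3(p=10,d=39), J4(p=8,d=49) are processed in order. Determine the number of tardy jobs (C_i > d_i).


Completion vs due date:
  J1: C=7, d=12 → on time
  J2: C=16, d=24 → on time
  J3: C=26, d=39 → on time
  J4: C=34, d=49 → on time
Tardy jobs: none
Count = 0


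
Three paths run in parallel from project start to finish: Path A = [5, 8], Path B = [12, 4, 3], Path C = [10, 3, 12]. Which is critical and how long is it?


Path A: 5 + 8 = 13
Path B: 12 + 4 + 3 = 19
Path C: 10 + 3 + 12 = 25
Critical path = longest = max(13, 19, 25)
= 25 (Path C)


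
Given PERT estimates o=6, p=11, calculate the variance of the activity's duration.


σ² = ((p - o) / 6)² = (p - o)² / 36
= (11 - 6)² / 36
= 5² / 36
= 25 / 36
= 0.6944


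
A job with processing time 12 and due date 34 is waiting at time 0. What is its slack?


Slack = due - current_time - processing
= 34 - 0 - 12
= 22


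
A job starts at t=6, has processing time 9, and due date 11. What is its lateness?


Completion = 6 + 9 = 15
Lateness = C - d = 15 - 11
= 4


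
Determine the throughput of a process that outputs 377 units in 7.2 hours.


Throughput = units / time
= 377 / 7.2
= 52.4 units/hour


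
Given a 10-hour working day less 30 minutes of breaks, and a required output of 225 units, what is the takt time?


Available = 10×60 - 30 = 570 min
Takt time = 570 / 225
= 2.53 min/unit


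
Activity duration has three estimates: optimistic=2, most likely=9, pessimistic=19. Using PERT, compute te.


te = (o + 4m + p) / 6
= (2 + 4×9 + 19) / 6
= (2 + 36 + 19) / 6
= 57 / 6
= 9.50


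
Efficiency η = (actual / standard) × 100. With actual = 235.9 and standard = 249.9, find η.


Efficiency = (actual / standard) × 100
= (235.9 / 249.9) × 100
= 94.4%


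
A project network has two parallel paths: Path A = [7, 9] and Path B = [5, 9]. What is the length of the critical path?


Path A: 7 + 9 = 16
Path B: 5 + 9 = 14
Critical path = longest = max(16, 14)
= 16 (Path A)


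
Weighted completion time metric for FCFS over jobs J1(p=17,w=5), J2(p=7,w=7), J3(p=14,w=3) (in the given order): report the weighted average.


Completion times:
  J1: C=17, w×C=5×17=85
  J2: C=24, w×C=7×24=168
  J3: C=38, w×C=3×38=114
Sum w×C = 367
Sum w = 15
Weighted avg = 367/15
= 24.47


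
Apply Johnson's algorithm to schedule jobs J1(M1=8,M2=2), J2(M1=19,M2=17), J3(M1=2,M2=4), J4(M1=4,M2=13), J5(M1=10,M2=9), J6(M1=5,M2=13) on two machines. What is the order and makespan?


Johnson's rule:
Group 1 (M1≤M2, sort by M1): ['J3', 'J4', 'J6']
Group 2 (M1>M2, sort desc M2): ['J2', 'J5', 'J1']
Sequence: J3 → J4 → J6 → J2 → J5 → J1
Makespan calculation:
  J3: M1 done=2, M2 done=6
  J4: M1 done=6, M2 done=19
  J6: M1 done=11, M2 done=32
  J2: M1 done=30, M2 done=49
  J5: M1 done=40, M2 done=58
  J1: M1 done=48, M2 done=60
= Sequence: J3 → J4 → J6 → J2 → J5 → J1, Makespan: 60


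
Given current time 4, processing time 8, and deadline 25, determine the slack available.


Slack = due - current_time - processing
= 25 - 4 - 8
= 13


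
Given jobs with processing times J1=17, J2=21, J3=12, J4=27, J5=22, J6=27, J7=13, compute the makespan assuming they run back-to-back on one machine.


Sequential makespan: sum all processing times
= 17 + 21 + 12 + 27 + 22 + 27 + 13
= 139 time units


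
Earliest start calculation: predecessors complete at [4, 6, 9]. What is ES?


ES = max of all predecessor completion times
Predecessors: [4, 6, 9]
ES = max(4, 6, 9)
= 9


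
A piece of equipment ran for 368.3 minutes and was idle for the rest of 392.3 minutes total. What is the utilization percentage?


Utilization = busy / total × 100
= 368.3 / 392.3 × 100
= 93.9%


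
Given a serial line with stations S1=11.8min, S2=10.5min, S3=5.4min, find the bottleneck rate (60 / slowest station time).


Bottleneck = longest station time
Station times: [11.8, 10.5, 5.4]
Max = 11.8 min
Rate = 60 / 11.8
= 5.08 units/hour (bottleneck: 11.8min)


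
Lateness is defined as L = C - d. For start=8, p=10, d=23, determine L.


Completion = 8 + 10 = 18
Lateness = C - d = 18 - 23
= -5


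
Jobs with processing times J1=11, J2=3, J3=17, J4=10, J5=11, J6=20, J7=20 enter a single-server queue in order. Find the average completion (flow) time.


Completion times:
  J1: completes at 11
  J2: completes at 14
  J3: completes at 31
  J4: completes at 41
  J5: completes at 52
  J6: completes at 72
  J7: completes at 92
Sum = 313
Average = 313/7
= 44.71


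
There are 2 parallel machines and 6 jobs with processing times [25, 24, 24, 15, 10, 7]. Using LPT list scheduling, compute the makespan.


Jobs (LPT sorted): [25, 24, 24, 15, 10, 7]
Machines: 2
  J=25 → Machine 1 (load: 0+25=25)
  J=24 → Machine 2 (load: 0+24=24)
  J=24 → Machine 2 (load: 24+24=48)
  J=15 → Machine 1 (load: 25+15=40)
  J=10 → Machine 1 (load: 40+10=50)
  J=7 → Machine 2 (load: 48+7=55)
Machine loads: [50, 55]
Makespan = max = 55 time units


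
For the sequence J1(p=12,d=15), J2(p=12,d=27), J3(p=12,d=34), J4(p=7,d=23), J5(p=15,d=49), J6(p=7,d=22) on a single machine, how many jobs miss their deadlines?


Completion vs due date:
  J1: C=12, d=15 → on time
  J2: C=24, d=27 → on time
  J3: C=36, d=34 → TARDY
  J4: C=43, d=23 → TARDY
  J5: C=58, d=49 → TARDY
  J6: C=65, d=22 → TARDY
Tardy jobs: J3, J4, J5, J6
Count = 4


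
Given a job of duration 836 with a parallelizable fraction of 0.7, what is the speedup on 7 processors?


Amdahl's law: T_p = T × ((1-p) + p/N)
= 836 × ((1-0.7) + 0.7/7)
= 836 × (0.30 + 0.1000)
= 836 × 0.4000
= 334.40
Speedup = 836/334.40
= 2.50×


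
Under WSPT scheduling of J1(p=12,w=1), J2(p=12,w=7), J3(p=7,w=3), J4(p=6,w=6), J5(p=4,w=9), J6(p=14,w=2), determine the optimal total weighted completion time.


WSPT order (by p/w): J5 → J4 → J2 → J3 → J6 → J1
  J5: C=4, w·C=9×4=36
  J4: C=10, w·C=6×10=60
  J2: C=22, w·C=7×22=154
  J3: C=29, w·C=3×29=87
  J6: C=43, w·C=2×43=86
  J1: C=55, w·C=1×55=55
Σ w·C = 478
= 478


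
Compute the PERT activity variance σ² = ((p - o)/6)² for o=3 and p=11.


σ² = ((p - o) / 6)² = (p - o)² / 36
= (11 - 3)² / 36
= 8² / 36
= 64 / 36
= 1.7778


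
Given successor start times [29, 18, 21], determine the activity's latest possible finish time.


LF = min of all successor start times
Successors start at: [29, 18, 21]
LF = min(29, 18, 21)
= 18


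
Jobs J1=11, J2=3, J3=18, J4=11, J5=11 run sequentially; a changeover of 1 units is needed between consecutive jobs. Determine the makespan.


Makespan = Σ processing + (n-1) × setup
= (11 + 3 + 18 + 11 + 11) + (5-1)×1
= 54 + 4
= 58 time units


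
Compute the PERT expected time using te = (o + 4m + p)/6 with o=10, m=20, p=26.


te = (o + 4m + p) / 6
= (10 + 4×20 + 26) / 6
= (10 + 80 + 26) / 6
= 116 / 6
= 19.33


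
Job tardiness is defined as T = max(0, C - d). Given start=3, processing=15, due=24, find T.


Completion = start + processing = 3 + 15 = 18
Tardiness = max(0, C - d) = max(0, 18 - 24)
= max(0, -6)
= 0


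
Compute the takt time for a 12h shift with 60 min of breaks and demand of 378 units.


Available = 12×60 - 60 = 660 min
Takt time = 660 / 378
= 1.75 min/unit


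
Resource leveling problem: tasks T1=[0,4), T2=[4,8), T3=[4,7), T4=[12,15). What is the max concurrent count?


Check each time point for overlaps:
  t=4: 2 tasks active (T2, T3)
Max concurrent = 2


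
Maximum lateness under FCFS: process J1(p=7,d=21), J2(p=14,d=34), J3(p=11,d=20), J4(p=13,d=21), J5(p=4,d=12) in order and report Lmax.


Lateness per job (L = C - d):
  J1: C=7, d=21, L=-14
  J2: C=21, d=34, L=-13
  J3: C=32, d=20, L=12
  J4: C=45, d=21, L=24
  J5: C=49, d=12, L=37
Lmax = max(-14, -13, 12, 24, 37)
= 37


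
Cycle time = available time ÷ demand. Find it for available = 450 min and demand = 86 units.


Cycle time = available time / demand
= 450 / 86
= 5.23 min/unit


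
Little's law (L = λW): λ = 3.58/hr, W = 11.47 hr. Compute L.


Little's law: L = λ × W
= 3.58 × 11.47
= 41.06


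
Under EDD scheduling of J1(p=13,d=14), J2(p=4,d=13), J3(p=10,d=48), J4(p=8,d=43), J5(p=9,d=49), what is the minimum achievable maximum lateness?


EDD order: J2 → J1 → J4 → J3 → J5
Completion and lateness:
  J2: C=4, d=13, L=4-13=-9
  J1: C=17, d=14, L=17-14=3
  J4: C=25, d=43, L=25-43=-18
  J3: C=35, d=48, L=35-48=-13
  J5: C=44, d=49, L=44-49=-5
Lmax = max(-9, 3, -18, -13, -5)
= 3


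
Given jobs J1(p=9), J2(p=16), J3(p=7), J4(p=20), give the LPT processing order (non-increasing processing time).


LPT: sort by longest processing time first
  J4: p=20
  J2: p=16
  J1: p=9
  J3: p=7
Order: J4 → J2 → J1 → J3


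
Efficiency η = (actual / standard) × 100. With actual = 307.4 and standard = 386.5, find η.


Efficiency = (actual / standard) × 100
= (307.4 / 386.5) × 100
= 79.5%


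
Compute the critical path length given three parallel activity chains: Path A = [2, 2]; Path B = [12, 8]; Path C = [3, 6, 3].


Path A: 2 + 2 = 4
Path B: 12 + 8 = 20
Path C: 3 + 6 + 3 = 12
Critical path = longest = max(4, 20, 12)
= 20 (Path B)


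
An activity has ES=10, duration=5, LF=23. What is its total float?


EF = ES + duration = 10 + 5 = 15
LS = LF - duration = 23 - 5 = 18
Total Float = LF - EF = 23 - 15
(or LS - ES = 18 - 10)
= 8


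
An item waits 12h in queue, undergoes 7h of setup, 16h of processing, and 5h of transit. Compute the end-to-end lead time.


Lead time = queue + setup + processing + transit
= 12 + 7 + 16 + 5
= 40 hours


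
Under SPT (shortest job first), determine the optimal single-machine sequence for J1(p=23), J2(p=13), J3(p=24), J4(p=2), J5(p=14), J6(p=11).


SPT: sort by shortest processing time
  J4: p=2
  J6: p=11
  J2: p=13
  J5: p=14
  J1: p=23
  J3: p=24
Order: J4 → J6 → J2 → J5 → J1 → J3


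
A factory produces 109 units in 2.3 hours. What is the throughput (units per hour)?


Throughput = units / time
= 109 / 2.3
= 47.4 units/hour


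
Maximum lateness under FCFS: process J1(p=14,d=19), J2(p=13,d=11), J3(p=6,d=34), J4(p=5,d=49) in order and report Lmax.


Lateness per job (L = C - d):
  J1: C=14, d=19, L=-5
  J2: C=27, d=11, L=16
  J3: C=33, d=34, L=-1
  J4: C=38, d=49, L=-11
Lmax = max(-5, 16, -1, -11)
= 16


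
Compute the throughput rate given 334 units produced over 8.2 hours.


Throughput = units / time
= 334 / 8.2
= 40.7 units/hour


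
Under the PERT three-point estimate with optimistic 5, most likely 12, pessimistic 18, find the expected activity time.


te = (o + 4m + p) / 6
= (5 + 4×12 + 18) / 6
= (5 + 48 + 18) / 6
= 71 / 6
= 11.83


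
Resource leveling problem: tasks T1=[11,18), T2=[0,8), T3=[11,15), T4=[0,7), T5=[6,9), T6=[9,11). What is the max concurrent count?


Check each time point for overlaps:
  t=6: 3 tasks active (T2, T4, T5)
Max concurrent = 3


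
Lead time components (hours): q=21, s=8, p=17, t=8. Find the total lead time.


Lead time = queue + setup + processing + transit
= 21 + 8 + 17 + 8
= 54 hours


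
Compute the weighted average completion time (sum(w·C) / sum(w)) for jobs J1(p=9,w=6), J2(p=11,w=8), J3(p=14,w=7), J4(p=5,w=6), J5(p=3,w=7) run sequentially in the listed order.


Completion times:
  J1: C=9, w×C=6×9=54
  J2: C=20, w×C=8×20=160
  J3: C=34, w×C=7×34=238
  J4: C=39, w×C=6×39=234
  J5: C=42, w×C=7×42=294
Sum w×C = 980
Sum w = 34
Weighted avg = 980/34
= 28.82


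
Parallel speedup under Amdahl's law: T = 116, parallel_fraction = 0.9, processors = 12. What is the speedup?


Amdahl's law: T_p = T × ((1-p) + p/N)
= 116 × ((1-0.9) + 0.9/12)
= 116 × (0.10 + 0.0750)
= 116 × 0.1750
= 20.30
Speedup = 116/20.30
= 5.71×


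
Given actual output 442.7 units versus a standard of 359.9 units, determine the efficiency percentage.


Efficiency = (actual / standard) × 100
= (442.7 / 359.9) × 100
= 123.0%


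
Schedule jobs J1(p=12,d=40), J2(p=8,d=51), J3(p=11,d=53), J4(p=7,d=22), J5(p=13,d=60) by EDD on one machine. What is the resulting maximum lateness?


EDD order: J4 → J1 → J2 → J3 → J5
Completion and lateness:
  J4: C=7, d=22, L=7-22=-15
  J1: C=19, d=40, L=19-40=-21
  J2: C=27, d=51, L=27-51=-24
  J3: C=38, d=53, L=38-53=-15
  J5: C=51, d=60, L=51-60=-9
Lmax = max(-15, -21, -24, -15, -9)
= -9
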